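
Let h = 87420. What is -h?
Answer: -87420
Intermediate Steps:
-h = -1*87420 = -87420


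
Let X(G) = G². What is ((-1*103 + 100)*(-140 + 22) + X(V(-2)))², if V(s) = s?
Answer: 128164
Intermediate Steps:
((-1*103 + 100)*(-140 + 22) + X(V(-2)))² = ((-1*103 + 100)*(-140 + 22) + (-2)²)² = ((-103 + 100)*(-118) + 4)² = (-3*(-118) + 4)² = (354 + 4)² = 358² = 128164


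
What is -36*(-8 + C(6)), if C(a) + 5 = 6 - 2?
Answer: 324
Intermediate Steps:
C(a) = -1 (C(a) = -5 + (6 - 2) = -5 + 4 = -1)
-36*(-8 + C(6)) = -36*(-8 - 1) = -36*(-9) = 324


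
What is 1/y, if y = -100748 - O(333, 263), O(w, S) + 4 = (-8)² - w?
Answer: -1/100475 ≈ -9.9527e-6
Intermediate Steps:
O(w, S) = 60 - w (O(w, S) = -4 + ((-8)² - w) = -4 + (64 - w) = 60 - w)
y = -100475 (y = -100748 - (60 - 1*333) = -100748 - (60 - 333) = -100748 - 1*(-273) = -100748 + 273 = -100475)
1/y = 1/(-100475) = -1/100475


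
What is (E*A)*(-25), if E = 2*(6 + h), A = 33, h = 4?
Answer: -16500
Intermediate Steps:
E = 20 (E = 2*(6 + 4) = 2*10 = 20)
(E*A)*(-25) = (20*33)*(-25) = 660*(-25) = -16500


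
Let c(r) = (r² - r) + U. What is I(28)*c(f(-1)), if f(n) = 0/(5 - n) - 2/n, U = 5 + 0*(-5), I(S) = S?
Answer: 196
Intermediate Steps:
U = 5 (U = 5 + 0 = 5)
f(n) = -2/n (f(n) = 0 - 2/n = -2/n)
c(r) = 5 + r² - r (c(r) = (r² - r) + 5 = 5 + r² - r)
I(28)*c(f(-1)) = 28*(5 + (-2/(-1))² - (-2)/(-1)) = 28*(5 + (-2*(-1))² - (-2)*(-1)) = 28*(5 + 2² - 1*2) = 28*(5 + 4 - 2) = 28*7 = 196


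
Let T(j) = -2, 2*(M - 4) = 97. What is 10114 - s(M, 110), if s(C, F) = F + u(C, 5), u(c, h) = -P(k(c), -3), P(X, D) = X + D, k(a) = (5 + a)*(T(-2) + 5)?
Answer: 20347/2 ≈ 10174.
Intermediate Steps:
M = 105/2 (M = 4 + (1/2)*97 = 4 + 97/2 = 105/2 ≈ 52.500)
k(a) = 15 + 3*a (k(a) = (5 + a)*(-2 + 5) = (5 + a)*3 = 15 + 3*a)
P(X, D) = D + X
u(c, h) = -12 - 3*c (u(c, h) = -(-3 + (15 + 3*c)) = -(12 + 3*c) = -12 - 3*c)
s(C, F) = -12 + F - 3*C (s(C, F) = F + (-12 - 3*C) = -12 + F - 3*C)
10114 - s(M, 110) = 10114 - (-12 + 110 - 3*105/2) = 10114 - (-12 + 110 - 315/2) = 10114 - 1*(-119/2) = 10114 + 119/2 = 20347/2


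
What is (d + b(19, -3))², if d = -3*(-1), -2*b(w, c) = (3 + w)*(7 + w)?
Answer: 80089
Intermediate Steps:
b(w, c) = -(3 + w)*(7 + w)/2
d = 3
(d + b(19, -3))² = (3 + (-21/2 - 5*19 - ½*19²))² = (3 + (-21/2 - 95 - ½*361))² = (3 + (-21/2 - 95 - 361/2))² = (3 - 286)² = (-283)² = 80089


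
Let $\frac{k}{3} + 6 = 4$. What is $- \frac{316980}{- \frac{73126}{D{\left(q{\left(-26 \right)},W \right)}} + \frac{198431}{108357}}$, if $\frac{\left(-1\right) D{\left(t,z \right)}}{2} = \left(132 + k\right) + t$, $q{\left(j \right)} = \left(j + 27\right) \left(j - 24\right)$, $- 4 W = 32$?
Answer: $- \frac{137388007440}{209312513} \approx -656.38$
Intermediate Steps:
$W = -8$ ($W = \left(- \frac{1}{4}\right) 32 = -8$)
$q{\left(j \right)} = \left(-24 + j\right) \left(27 + j\right)$ ($q{\left(j \right)} = \left(27 + j\right) \left(-24 + j\right) = \left(-24 + j\right) \left(27 + j\right)$)
$k = -6$ ($k = -18 + 3 \cdot 4 = -18 + 12 = -6$)
$D{\left(t,z \right)} = -252 - 2 t$ ($D{\left(t,z \right)} = - 2 \left(\left(132 - 6\right) + t\right) = - 2 \left(126 + t\right) = -252 - 2 t$)
$- \frac{316980}{- \frac{73126}{D{\left(q{\left(-26 \right)},W \right)}} + \frac{198431}{108357}} = - \frac{316980}{- \frac{73126}{-252 - 2 \left(-648 + \left(-26\right)^{2} + 3 \left(-26\right)\right)} + \frac{198431}{108357}} = - \frac{316980}{- \frac{73126}{-252 - 2 \left(-648 + 676 - 78\right)} + 198431 \cdot \frac{1}{108357}} = - \frac{316980}{- \frac{73126}{-252 - -100} + \frac{198431}{108357}} = - \frac{316980}{- \frac{73126}{-252 + 100} + \frac{198431}{108357}} = - \frac{316980}{- \frac{73126}{-152} + \frac{198431}{108357}} = - \frac{316980}{\left(-73126\right) \left(- \frac{1}{152}\right) + \frac{198431}{108357}} = - \frac{316980}{\frac{36563}{76} + \frac{198431}{108357}} = - \frac{316980}{\frac{209312513}{433428}} = \left(-316980\right) \frac{433428}{209312513} = - \frac{137388007440}{209312513}$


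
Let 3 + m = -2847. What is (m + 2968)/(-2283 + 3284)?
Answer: 118/1001 ≈ 0.11788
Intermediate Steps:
m = -2850 (m = -3 - 2847 = -2850)
(m + 2968)/(-2283 + 3284) = (-2850 + 2968)/(-2283 + 3284) = 118/1001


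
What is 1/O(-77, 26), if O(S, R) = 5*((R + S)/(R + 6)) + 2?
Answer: -32/191 ≈ -0.16754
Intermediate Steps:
O(S, R) = 2 + 5*(R + S)/(6 + R) (O(S, R) = 5*((R + S)/(6 + R)) + 2 = 5*(R + S)/(6 + R) + 2 = 2 + 5*(R + S)/(6 + R))
1/O(-77, 26) = 1/((12 + 5*(-77) + 7*26)/(6 + 26)) = 1/((12 - 385 + 182)/32) = 1/((1/32)*(-191)) = 1/(-191/32) = -32/191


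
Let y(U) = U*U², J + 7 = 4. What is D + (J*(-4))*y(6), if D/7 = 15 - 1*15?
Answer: 2592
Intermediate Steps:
J = -3 (J = -7 + 4 = -3)
y(U) = U³
D = 0 (D = 7*(15 - 1*15) = 7*(15 - 15) = 7*0 = 0)
D + (J*(-4))*y(6) = 0 - 3*(-4)*6³ = 0 + 12*216 = 0 + 2592 = 2592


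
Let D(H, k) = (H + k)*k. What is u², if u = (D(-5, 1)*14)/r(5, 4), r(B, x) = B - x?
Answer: 3136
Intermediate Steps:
D(H, k) = k*(H + k)
u = -56 (u = ((1*(-5 + 1))*14)/(5 - 1*4) = ((1*(-4))*14)/(5 - 4) = -4*14/1 = -56*1 = -56)
u² = (-56)² = 3136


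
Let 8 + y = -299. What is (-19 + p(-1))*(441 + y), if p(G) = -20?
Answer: -5226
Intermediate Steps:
y = -307 (y = -8 - 299 = -307)
(-19 + p(-1))*(441 + y) = (-19 - 20)*(441 - 307) = -39*134 = -5226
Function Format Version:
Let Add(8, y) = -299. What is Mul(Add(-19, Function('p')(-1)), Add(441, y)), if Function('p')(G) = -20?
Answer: -5226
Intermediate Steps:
y = -307 (y = Add(-8, -299) = -307)
Mul(Add(-19, Function('p')(-1)), Add(441, y)) = Mul(Add(-19, -20), Add(441, -307)) = Mul(-39, 134) = -5226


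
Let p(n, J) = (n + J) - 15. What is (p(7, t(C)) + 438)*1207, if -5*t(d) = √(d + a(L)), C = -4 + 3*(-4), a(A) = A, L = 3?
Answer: 519010 - 1207*I*√13/5 ≈ 5.1901e+5 - 870.38*I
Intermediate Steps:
C = -16 (C = -4 - 12 = -16)
t(d) = -√(3 + d)/5 (t(d) = -√(d + 3)/5 = -√(3 + d)/5)
p(n, J) = -15 + J + n (p(n, J) = (J + n) - 15 = -15 + J + n)
(p(7, t(C)) + 438)*1207 = ((-15 - √(3 - 16)/5 + 7) + 438)*1207 = ((-15 - I*√13/5 + 7) + 438)*1207 = ((-8 - I*√13/5) + 438)*1207 = (430 - I*√13/5)*1207 = 519010 - 1207*I*√13/5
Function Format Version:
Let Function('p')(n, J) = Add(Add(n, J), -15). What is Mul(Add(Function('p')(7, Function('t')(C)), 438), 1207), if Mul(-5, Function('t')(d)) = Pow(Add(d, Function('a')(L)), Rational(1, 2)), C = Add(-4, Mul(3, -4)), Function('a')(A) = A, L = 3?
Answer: Add(519010, Mul(Rational(-1207, 5), I, Pow(13, Rational(1, 2)))) ≈ Add(5.1901e+5, Mul(-870.38, I))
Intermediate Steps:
C = -16 (C = Add(-4, -12) = -16)
Function('t')(d) = Mul(Rational(-1, 5), Pow(Add(3, d), Rational(1, 2))) (Function('t')(d) = Mul(Rational(-1, 5), Pow(Add(d, 3), Rational(1, 2))) = Mul(Rational(-1, 5), Pow(Add(3, d), Rational(1, 2))))
Function('p')(n, J) = Add(-15, J, n) (Function('p')(n, J) = Add(Add(J, n), -15) = Add(-15, J, n))
Mul(Add(Function('p')(7, Function('t')(C)), 438), 1207) = Mul(Add(Add(-15, Mul(Rational(-1, 5), Pow(Add(3, -16), Rational(1, 2))), 7), 438), 1207) = Mul(Add(Add(-15, Mul(Rational(-1, 5), Pow(-13, Rational(1, 2))), 7), 438), 1207) = Mul(Add(Add(-15, Mul(Rational(-1, 5), Mul(I, Pow(13, Rational(1, 2)))), 7), 438), 1207) = Mul(Add(Add(-15, Mul(Rational(-1, 5), I, Pow(13, Rational(1, 2))), 7), 438), 1207) = Mul(Add(Add(-8, Mul(Rational(-1, 5), I, Pow(13, Rational(1, 2)))), 438), 1207) = Mul(Add(430, Mul(Rational(-1, 5), I, Pow(13, Rational(1, 2)))), 1207) = Add(519010, Mul(Rational(-1207, 5), I, Pow(13, Rational(1, 2))))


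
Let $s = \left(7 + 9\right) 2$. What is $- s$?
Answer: $-32$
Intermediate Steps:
$s = 32$ ($s = 16 \cdot 2 = 32$)
$- s = \left(-1\right) 32 = -32$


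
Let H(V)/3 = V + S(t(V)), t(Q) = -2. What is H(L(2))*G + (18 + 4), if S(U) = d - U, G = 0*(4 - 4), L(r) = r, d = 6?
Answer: 22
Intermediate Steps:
G = 0 (G = 0*0 = 0)
S(U) = 6 - U
H(V) = 24 + 3*V (H(V) = 3*(V + (6 - 1*(-2))) = 3*(V + (6 + 2)) = 3*(V + 8) = 3*(8 + V) = 24 + 3*V)
H(L(2))*G + (18 + 4) = (24 + 3*2)*0 + (18 + 4) = (24 + 6)*0 + 22 = 30*0 + 22 = 0 + 22 = 22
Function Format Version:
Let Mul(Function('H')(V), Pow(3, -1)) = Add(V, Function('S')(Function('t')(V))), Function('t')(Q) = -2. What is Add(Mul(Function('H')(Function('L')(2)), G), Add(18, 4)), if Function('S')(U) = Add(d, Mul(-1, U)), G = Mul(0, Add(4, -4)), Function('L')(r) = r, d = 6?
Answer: 22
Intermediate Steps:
G = 0 (G = Mul(0, 0) = 0)
Function('S')(U) = Add(6, Mul(-1, U))
Function('H')(V) = Add(24, Mul(3, V)) (Function('H')(V) = Mul(3, Add(V, Add(6, Mul(-1, -2)))) = Mul(3, Add(V, Add(6, 2))) = Mul(3, Add(V, 8)) = Mul(3, Add(8, V)) = Add(24, Mul(3, V)))
Add(Mul(Function('H')(Function('L')(2)), G), Add(18, 4)) = Add(Mul(Add(24, Mul(3, 2)), 0), Add(18, 4)) = Add(Mul(Add(24, 6), 0), 22) = Add(Mul(30, 0), 22) = Add(0, 22) = 22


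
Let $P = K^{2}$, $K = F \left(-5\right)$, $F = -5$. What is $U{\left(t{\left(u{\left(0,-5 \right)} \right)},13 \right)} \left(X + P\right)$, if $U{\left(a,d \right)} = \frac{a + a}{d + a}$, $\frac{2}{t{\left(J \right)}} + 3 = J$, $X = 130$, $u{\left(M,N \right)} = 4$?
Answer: $\frac{604}{3} \approx 201.33$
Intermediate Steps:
$t{\left(J \right)} = \frac{2}{-3 + J}$
$U{\left(a,d \right)} = \frac{2 a}{a + d}$
$K = 25$ ($K = \left(-5\right) \left(-5\right) = 25$)
$P = 625$ ($P = 25^{2} = 625$)
$U{\left(t{\left(u{\left(0,-5 \right)} \right)},13 \right)} \left(X + P\right) = \frac{2 \frac{2}{-3 + 4}}{\frac{2}{-3 + 4} + 13} \left(130 + 625\right) = \frac{2 \cdot \frac{2}{1}}{\frac{2}{1} + 13} \cdot 755 = \frac{2 \cdot 2 \cdot 1}{2 \cdot 1 + 13} \cdot 755 = 2 \cdot 2 \frac{1}{2 + 13} \cdot 755 = 2 \cdot 2 \cdot \frac{1}{15} \cdot 755 = \frac{4}{15} \cdot 755 = \frac{604}{3}$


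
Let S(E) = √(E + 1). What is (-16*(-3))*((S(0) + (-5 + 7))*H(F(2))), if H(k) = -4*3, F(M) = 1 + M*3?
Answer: -1728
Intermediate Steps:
F(M) = 1 + 3*M
H(k) = -12
S(E) = √(1 + E)
(-16*(-3))*((S(0) + (-5 + 7))*H(F(2))) = (-16*(-3))*((√(1 + 0) + (-5 + 7))*(-12)) = 48*((√1 + 2)*(-12)) = 48*((1 + 2)*(-12)) = 48*(3*(-12)) = 48*(-36) = -1728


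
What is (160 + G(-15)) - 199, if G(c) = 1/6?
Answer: -233/6 ≈ -38.833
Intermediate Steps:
G(c) = ⅙
(160 + G(-15)) - 199 = (160 + ⅙) - 199 = 961/6 - 199 = -233/6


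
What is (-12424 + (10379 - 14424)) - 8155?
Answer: -24624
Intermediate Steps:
(-12424 + (10379 - 14424)) - 8155 = (-12424 - 4045) - 8155 = -16469 - 8155 = -24624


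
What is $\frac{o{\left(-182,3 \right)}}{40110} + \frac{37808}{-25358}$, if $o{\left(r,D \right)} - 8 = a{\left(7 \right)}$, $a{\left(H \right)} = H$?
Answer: $- \frac{50536617}{33903646} \approx -1.4906$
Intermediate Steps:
$o{\left(r,D \right)} = 15$ ($o{\left(r,D \right)} = 8 + 7 = 15$)
$\frac{o{\left(-182,3 \right)}}{40110} + \frac{37808}{-25358} = \frac{15}{40110} + \frac{37808}{-25358} = 15 \cdot \frac{1}{40110} + 37808 \left(- \frac{1}{25358}\right) = \frac{1}{2674} - \frac{18904}{12679} = - \frac{50536617}{33903646}$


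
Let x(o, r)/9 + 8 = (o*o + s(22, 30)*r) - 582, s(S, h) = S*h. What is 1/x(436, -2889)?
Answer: -1/15455106 ≈ -6.4703e-8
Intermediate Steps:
x(o, r) = -5310 + 9*o**2 + 5940*r (x(o, r) = -72 + 9*((o*o + (22*30)*r) - 582) = -72 + 9*((o**2 + 660*r) - 582) = -72 + 9*(-582 + o**2 + 660*r) = -72 + (-5238 + 9*o**2 + 5940*r) = -5310 + 9*o**2 + 5940*r)
1/x(436, -2889) = 1/(-5310 + 9*436**2 + 5940*(-2889)) = 1/(-5310 + 9*190096 - 17160660) = 1/(-5310 + 1710864 - 17160660) = 1/(-15455106) = -1/15455106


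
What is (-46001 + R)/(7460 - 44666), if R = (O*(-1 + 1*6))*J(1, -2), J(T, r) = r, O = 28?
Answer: 15427/12402 ≈ 1.2439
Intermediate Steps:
R = -280 (R = (28*(-1 + 1*6))*(-2) = (28*(-1 + 6))*(-2) = (28*5)*(-2) = 140*(-2) = -280)
(-46001 + R)/(7460 - 44666) = (-46001 - 280)/(7460 - 44666) = -46281/(-37206) = -46281*(-1/37206) = 15427/12402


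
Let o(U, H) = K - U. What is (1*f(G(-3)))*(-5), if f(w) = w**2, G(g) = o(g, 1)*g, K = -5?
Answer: -180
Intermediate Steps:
o(U, H) = -5 - U
G(g) = g*(-5 - g) (G(g) = (-5 - g)*g = g*(-5 - g))
(1*f(G(-3)))*(-5) = (1*(-1*(-3)*(5 - 3))**2)*(-5) = (1*(-1*(-3)*2)**2)*(-5) = (1*6**2)*(-5) = (1*36)*(-5) = 36*(-5) = -180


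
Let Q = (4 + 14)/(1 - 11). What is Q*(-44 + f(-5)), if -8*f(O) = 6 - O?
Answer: 3267/40 ≈ 81.675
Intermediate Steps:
f(O) = -¾ + O/8 (f(O) = -(6 - O)/8 = -¾ + O/8)
Q = -9/5 (Q = 18/(-10) = 18*(-⅒) = -9/5 ≈ -1.8000)
Q*(-44 + f(-5)) = -9*(-44 + (-¾ + (⅛)*(-5)))/5 = -9*(-44 + (-¾ - 5/8))/5 = -9*(-44 - 11/8)/5 = -9/5*(-363/8) = 3267/40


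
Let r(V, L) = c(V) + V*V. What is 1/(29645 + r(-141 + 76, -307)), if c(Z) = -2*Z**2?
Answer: 1/25420 ≈ 3.9339e-5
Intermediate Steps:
r(V, L) = -V**2 (r(V, L) = -2*V**2 + V*V = -2*V**2 + V**2 = -V**2)
1/(29645 + r(-141 + 76, -307)) = 1/(29645 - (-141 + 76)**2) = 1/(29645 - 1*(-65)**2) = 1/(29645 - 1*4225) = 1/(29645 - 4225) = 1/25420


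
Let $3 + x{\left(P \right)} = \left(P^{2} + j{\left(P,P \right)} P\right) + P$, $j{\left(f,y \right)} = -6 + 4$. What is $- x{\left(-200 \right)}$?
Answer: $-40197$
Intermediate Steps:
$j{\left(f,y \right)} = -2$
$x{\left(P \right)} = -3 + P^{2} - P$ ($x{\left(P \right)} = -3 + \left(\left(P^{2} - 2 P\right) + P\right) = -3 + \left(P^{2} - P\right) = -3 + P^{2} - P$)
$- x{\left(-200 \right)} = - (-3 + \left(-200\right)^{2} - -200) = - (-3 + 40000 + 200) = \left(-1\right) 40197 = -40197$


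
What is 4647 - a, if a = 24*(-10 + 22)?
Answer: 4359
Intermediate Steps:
a = 288 (a = 24*12 = 288)
4647 - a = 4647 - 1*288 = 4647 - 288 = 4359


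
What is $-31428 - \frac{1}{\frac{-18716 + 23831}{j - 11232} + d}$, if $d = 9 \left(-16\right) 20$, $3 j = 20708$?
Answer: $- \frac{1176060417992}{37420785} \approx -31428.0$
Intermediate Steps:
$j = \frac{20708}{3}$ ($j = \frac{1}{3} \cdot 20708 = \frac{20708}{3} \approx 6902.7$)
$d = -2880$ ($d = \left(-144\right) 20 = -2880$)
$-31428 - \frac{1}{\frac{-18716 + 23831}{j - 11232} + d} = -31428 - \frac{1}{\frac{-18716 + 23831}{\frac{20708}{3} - 11232} - 2880} = -31428 - \frac{1}{\frac{5115}{- \frac{12988}{3}} - 2880} = -31428 - \frac{1}{5115 \left(- \frac{3}{12988}\right) - 2880} = -31428 - \frac{1}{- \frac{15345}{12988} - 2880} = -31428 - \frac{1}{- \frac{37420785}{12988}} = -31428 - - \frac{12988}{37420785} = -31428 + \frac{12988}{37420785} = - \frac{1176060417992}{37420785}$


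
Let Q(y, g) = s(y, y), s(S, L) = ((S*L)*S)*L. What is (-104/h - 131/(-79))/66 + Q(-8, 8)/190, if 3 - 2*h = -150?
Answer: 1634118661/75785490 ≈ 21.562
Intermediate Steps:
h = 153/2 (h = 3/2 - ½*(-150) = 3/2 + 75 = 153/2 ≈ 76.500)
s(S, L) = L²*S² (s(S, L) = ((L*S)*S)*L = (L*S²)*L = L²*S²)
Q(y, g) = y⁴ (Q(y, g) = y²*y² = y⁴)
(-104/h - 131/(-79))/66 + Q(-8, 8)/190 = (-104/153/2 - 131/(-79))/66 + (-8)⁴/190 = (-104*2/153 - 131*(-1/79))*(1/66) + 4096*(1/190) = (-208/153 + 131/79)*(1/66) + 2048/95 = (3611/12087)*(1/66) + 2048/95 = 3611/797742 + 2048/95 = 1634118661/75785490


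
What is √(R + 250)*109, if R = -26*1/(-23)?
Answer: 8284*√23/23 ≈ 1727.3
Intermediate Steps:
R = 26/23 (R = -26*(-1/23) = 26/23 ≈ 1.1304)
√(R + 250)*109 = √(26/23 + 250)*109 = √(5776/23)*109 = (76*√23/23)*109 = 8284*√23/23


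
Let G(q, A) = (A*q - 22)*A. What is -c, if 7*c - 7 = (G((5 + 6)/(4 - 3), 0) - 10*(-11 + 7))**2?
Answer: -1607/7 ≈ -229.57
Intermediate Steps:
G(q, A) = A*(-22 + A*q) (G(q, A) = (-22 + A*q)*A = A*(-22 + A*q))
c = 1607/7 (c = 1 + (0*(-22 + 0*((5 + 6)/(4 - 3))) - 10*(-11 + 7))**2/7 = 1 + (0*(-22 + 0*(11/1)) - 10*(-4))**2/7 = 1 + (0*(-22 + 0*(11*1)) + 40)**2/7 = 1 + (0*(-22 + 0*11) + 40)**2/7 = 1 + (0*(-22 + 0) + 40)**2/7 = 1 + (0*(-22) + 40)**2/7 = 1 + (0 + 40)**2/7 = 1 + (1/7)*40**2 = 1 + (1/7)*1600 = 1 + 1600/7 = 1607/7 ≈ 229.57)
-c = -1*1607/7 = -1607/7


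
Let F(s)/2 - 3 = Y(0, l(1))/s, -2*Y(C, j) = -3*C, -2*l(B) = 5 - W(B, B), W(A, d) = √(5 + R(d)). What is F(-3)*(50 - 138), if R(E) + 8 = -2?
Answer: -528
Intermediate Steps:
R(E) = -10 (R(E) = -8 - 2 = -10)
W(A, d) = I*√5 (W(A, d) = √(5 - 10) = √(-5) = I*√5)
l(B) = -5/2 + I*√5/2 (l(B) = -(5 - I*√5)/2 = -5/2 + I*√5/2)
Y(C, j) = 3*C/2 (Y(C, j) = -(-3)*C/2 = 3*C/2)
F(s) = 6 (F(s) = 6 + 2*(((3/2)*0)/s) = 6 + 2*(0/s) = 6 + 2*0 = 6 + 0 = 6)
F(-3)*(50 - 138) = 6*(50 - 138) = 6*(-88) = -528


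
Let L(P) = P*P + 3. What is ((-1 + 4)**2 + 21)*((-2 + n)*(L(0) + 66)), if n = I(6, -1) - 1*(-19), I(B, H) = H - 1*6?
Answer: 20700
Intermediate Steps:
I(B, H) = -6 + H (I(B, H) = H - 6 = -6 + H)
L(P) = 3 + P**2 (L(P) = P**2 + 3 = 3 + P**2)
n = 12 (n = (-6 - 1) - 1*(-19) = -7 + 19 = 12)
((-1 + 4)**2 + 21)*((-2 + n)*(L(0) + 66)) = ((-1 + 4)**2 + 21)*((-2 + 12)*((3 + 0**2) + 66)) = (3**2 + 21)*(10*((3 + 0) + 66)) = (9 + 21)*(10*(3 + 66)) = 30*(10*69) = 30*690 = 20700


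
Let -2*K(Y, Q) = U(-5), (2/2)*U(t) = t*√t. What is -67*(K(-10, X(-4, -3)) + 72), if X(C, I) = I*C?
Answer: -4824 - 335*I*√5/2 ≈ -4824.0 - 374.54*I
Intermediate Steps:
X(C, I) = C*I
U(t) = t^(3/2) (U(t) = t*√t = t^(3/2))
K(Y, Q) = 5*I*√5/2 (K(Y, Q) = -(-5)*I*√5/2 = 5*I*√5/2)
-67*(K(-10, X(-4, -3)) + 72) = -67*(5*I*√5/2 + 72) = -67*(72 + 5*I*√5/2) = -4824 - 335*I*√5/2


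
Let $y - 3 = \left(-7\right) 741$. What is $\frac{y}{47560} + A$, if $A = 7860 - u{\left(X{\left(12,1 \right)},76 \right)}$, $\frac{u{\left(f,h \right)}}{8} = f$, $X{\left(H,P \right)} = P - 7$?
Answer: $\frac{47012412}{5945} \approx 7907.9$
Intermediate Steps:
$X{\left(H,P \right)} = -7 + P$
$y = -5184$ ($y = 3 - 5187 = -5184$)
$u{\left(f,h \right)} = 8 f$
$A = 7908$ ($A = 7860 - 8 \left(-7 + 1\right) = 7860 - 8 \left(-6\right) = 7860 - -48 = 7860 + 48 = 7908$)
$\frac{y}{47560} + A = - \frac{5184}{47560} + 7908 = \left(-5184\right) \frac{1}{47560} + 7908 = - \frac{648}{5945} + 7908 = \frac{47012412}{5945}$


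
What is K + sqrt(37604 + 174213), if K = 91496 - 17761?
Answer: 73735 + sqrt(211817) ≈ 74195.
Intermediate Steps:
K = 73735
K + sqrt(37604 + 174213) = 73735 + sqrt(37604 + 174213) = 73735 + sqrt(211817)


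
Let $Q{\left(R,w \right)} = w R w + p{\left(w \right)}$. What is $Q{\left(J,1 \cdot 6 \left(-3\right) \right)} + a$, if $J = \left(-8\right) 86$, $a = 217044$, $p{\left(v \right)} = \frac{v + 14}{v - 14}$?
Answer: $- \frac{46943}{8} \approx -5867.9$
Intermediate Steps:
$p{\left(v \right)} = \frac{14 + v}{-14 + v}$
$J = -688$
$Q{\left(R,w \right)} = R w^{2} + \frac{14 + w}{-14 + w}$ ($Q{\left(R,w \right)} = w R w + \frac{14 + w}{-14 + w} = R w w + \frac{14 + w}{-14 + w} = R w^{2} + \frac{14 + w}{-14 + w}$)
$Q{\left(J,1 \cdot 6 \left(-3\right) \right)} + a = \frac{14 + 1 \cdot 6 \left(-3\right) - 688 \left(1 \cdot 6 \left(-3\right)\right)^{2} \left(-14 + 1 \cdot 6 \left(-3\right)\right)}{-14 + 1 \cdot 6 \left(-3\right)} + 217044 = \frac{14 + 6 \left(-3\right) - 688 \left(6 \left(-3\right)\right)^{2} \left(-14 + 6 \left(-3\right)\right)}{-14 + 6 \left(-3\right)} + 217044 = \frac{14 - 18 - 688 \left(-18\right)^{2} \left(-14 - 18\right)}{-14 - 18} + 217044 = \frac{14 - 18 - 222912 \left(-32\right)}{-32} + 217044 = - \frac{14 - 18 + 7133184}{32} + 217044 = \left(- \frac{1}{32}\right) 7133180 + 217044 = - \frac{1783295}{8} + 217044 = - \frac{46943}{8}$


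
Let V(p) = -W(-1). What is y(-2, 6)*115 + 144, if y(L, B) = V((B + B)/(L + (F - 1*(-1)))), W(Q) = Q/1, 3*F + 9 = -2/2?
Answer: 259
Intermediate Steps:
F = -10/3 (F = -3 + (-2/2)/3 = -3 + (-2*1/2)/3 = -3 + (1/3)*(-1) = -3 - 1/3 = -10/3 ≈ -3.3333)
W(Q) = Q (W(Q) = Q*1 = Q)
V(p) = 1 (V(p) = -1*(-1) = 1)
y(L, B) = 1
y(-2, 6)*115 + 144 = 1*115 + 144 = 115 + 144 = 259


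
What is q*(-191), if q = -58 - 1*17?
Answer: 14325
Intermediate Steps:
q = -75 (q = -58 - 17 = -75)
q*(-191) = -75*(-191) = 14325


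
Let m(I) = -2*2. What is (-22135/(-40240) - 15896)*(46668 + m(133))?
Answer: -746195746973/1006 ≈ -7.4175e+8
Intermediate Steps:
m(I) = -4
(-22135/(-40240) - 15896)*(46668 + m(133)) = (-22135/(-40240) - 15896)*(46668 - 4) = (-22135*(-1/40240) - 15896)*46664 = (4427/8048 - 15896)*46664 = -127926581/8048*46664 = -746195746973/1006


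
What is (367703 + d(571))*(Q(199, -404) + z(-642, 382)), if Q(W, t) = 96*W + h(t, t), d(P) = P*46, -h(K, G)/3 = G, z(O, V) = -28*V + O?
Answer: 3537053682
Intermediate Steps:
z(O, V) = O - 28*V
h(K, G) = -3*G
d(P) = 46*P
Q(W, t) = -3*t + 96*W (Q(W, t) = 96*W - 3*t = -3*t + 96*W)
(367703 + d(571))*(Q(199, -404) + z(-642, 382)) = (367703 + 46*571)*((-3*(-404) + 96*199) + (-642 - 28*382)) = (367703 + 26266)*((1212 + 19104) + (-642 - 10696)) = 393969*(20316 - 11338) = 393969*8978 = 3537053682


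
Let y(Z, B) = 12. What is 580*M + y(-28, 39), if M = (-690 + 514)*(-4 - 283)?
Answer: 29296972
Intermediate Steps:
M = 50512 (M = -176*(-287) = 50512)
580*M + y(-28, 39) = 580*50512 + 12 = 29296960 + 12 = 29296972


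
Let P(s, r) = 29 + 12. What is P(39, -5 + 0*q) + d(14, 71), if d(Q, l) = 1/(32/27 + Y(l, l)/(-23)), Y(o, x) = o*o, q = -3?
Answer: 5549590/135371 ≈ 40.995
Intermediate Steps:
Y(o, x) = o²
P(s, r) = 41
d(Q, l) = 1/(32/27 - l²/23) (d(Q, l) = 1/(32/27 + l²/(-23)) = 1/(32*(1/27) + l²*(-1/23)) = 1/(32/27 - l²/23))
P(39, -5 + 0*q) + d(14, 71) = 41 - 621/(-736 + 27*71²) = 41 - 621/(-736 + 27*5041) = 41 - 621/(-736 + 136107) = 41 - 621/135371 = 5549590/135371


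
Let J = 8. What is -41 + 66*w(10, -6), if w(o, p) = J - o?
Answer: -173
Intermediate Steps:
w(o, p) = 8 - o
-41 + 66*w(10, -6) = -41 + 66*(8 - 1*10) = -41 + 66*(8 - 10) = -41 + 66*(-2) = -41 - 132 = -173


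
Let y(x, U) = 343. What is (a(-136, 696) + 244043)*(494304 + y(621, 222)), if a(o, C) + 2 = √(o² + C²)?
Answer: 120714148527 + 3957176*√7858 ≈ 1.2106e+11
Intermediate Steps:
a(o, C) = -2 + √(C² + o²) (a(o, C) = -2 + √(o² + C²) = -2 + √(C² + o²))
(a(-136, 696) + 244043)*(494304 + y(621, 222)) = ((-2 + √(696² + (-136)²)) + 244043)*(494304 + 343) = ((-2 + √(484416 + 18496)) + 244043)*494647 = ((-2 + √502912) + 244043)*494647 = ((-2 + 8*√7858) + 244043)*494647 = (244041 + 8*√7858)*494647 = 120714148527 + 3957176*√7858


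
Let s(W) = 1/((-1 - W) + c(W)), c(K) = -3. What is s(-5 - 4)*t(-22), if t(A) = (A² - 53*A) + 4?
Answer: 1654/5 ≈ 330.80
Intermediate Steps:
t(A) = 4 + A² - 53*A
s(W) = 1/(-4 - W) (s(W) = 1/((-1 - W) - 3) = 1/(-4 - W))
s(-5 - 4)*t(-22) = (-1/(4 + (-5 - 4)))*(4 + (-22)² - 53*(-22)) = (-1/(4 - 9))*(4 + 484 + 1166) = -1/(-5)*1654 = -1*(-⅕)*1654 = (⅕)*1654 = 1654/5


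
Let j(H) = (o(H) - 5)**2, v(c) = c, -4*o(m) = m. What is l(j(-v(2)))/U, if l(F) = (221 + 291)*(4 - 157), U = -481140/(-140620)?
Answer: -61197824/2673 ≈ -22895.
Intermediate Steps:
o(m) = -m/4
j(H) = (-5 - H/4)**2 (j(H) = (-H/4 - 5)**2 = (-5 - H/4)**2)
U = 24057/7031 (U = -481140*(-1/140620) = 24057/7031 ≈ 3.4216)
l(F) = -78336 (l(F) = 512*(-153) = -78336)
l(j(-v(2)))/U = -78336/24057/7031 = -78336*7031/24057 = -61197824/2673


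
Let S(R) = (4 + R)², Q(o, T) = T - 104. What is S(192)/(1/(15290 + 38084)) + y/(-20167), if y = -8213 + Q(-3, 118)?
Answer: 41350731090727/20167 ≈ 2.0504e+9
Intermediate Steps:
Q(o, T) = -104 + T
y = -8199 (y = -8213 + (-104 + 118) = -8213 + 14 = -8199)
S(192)/(1/(15290 + 38084)) + y/(-20167) = (4 + 192)²/(1/(15290 + 38084)) - 8199/(-20167) = 196²/(1/53374) - 8199*(-1/20167) = 38416/(1/53374) + 8199/20167 = 38416*53374 + 8199/20167 = 2050415584 + 8199/20167 = 41350731090727/20167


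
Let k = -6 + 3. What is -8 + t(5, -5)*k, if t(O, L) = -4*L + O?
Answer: -83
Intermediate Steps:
t(O, L) = O - 4*L
k = -3
-8 + t(5, -5)*k = -8 + (5 - 4*(-5))*(-3) = -8 + (5 + 20)*(-3) = -8 + 25*(-3) = -8 - 75 = -83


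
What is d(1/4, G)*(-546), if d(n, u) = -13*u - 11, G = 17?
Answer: 126672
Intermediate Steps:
d(n, u) = -11 - 13*u
d(1/4, G)*(-546) = (-11 - 13*17)*(-546) = (-11 - 221)*(-546) = -232*(-546) = 126672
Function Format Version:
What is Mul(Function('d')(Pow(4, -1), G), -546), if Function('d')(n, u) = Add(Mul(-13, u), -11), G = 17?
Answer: 126672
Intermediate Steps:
Function('d')(n, u) = Add(-11, Mul(-13, u))
Mul(Function('d')(Pow(4, -1), G), -546) = Mul(Add(-11, Mul(-13, 17)), -546) = Mul(Add(-11, -221), -546) = Mul(-232, -546) = 126672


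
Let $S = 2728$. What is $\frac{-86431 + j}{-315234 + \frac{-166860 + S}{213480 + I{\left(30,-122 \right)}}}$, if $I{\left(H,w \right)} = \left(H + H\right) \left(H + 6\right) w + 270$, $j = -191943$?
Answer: $\frac{3463668495}{3922258012} \approx 0.88308$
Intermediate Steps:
$I{\left(H,w \right)} = 270 + 2 H w \left(6 + H\right)$ ($I{\left(H,w \right)} = 2 H \left(6 + H\right) w + 270 = 2 H w \left(6 + H\right) + 270 = 270 + 2 H w \left(6 + H\right)$)
$\frac{-86431 + j}{-315234 + \frac{-166860 + S}{213480 + I{\left(30,-122 \right)}}} = \frac{-86431 - 191943}{-315234 + \frac{-166860 + 2728}{213480 + \left(270 + 2 \left(-122\right) 30^{2} + 12 \cdot 30 \left(-122\right)\right)}} = - \frac{278374}{-315234 - \frac{164132}{213480 + \left(270 + 2 \left(-122\right) 900 - 43920\right)}} = - \frac{278374}{-315234 - \frac{164132}{213480 - 263250}} = - \frac{278374}{-315234 - \frac{164132}{-49770}} = - \frac{278374}{-315234 - - \frac{82066}{24885}} = - \frac{278374}{-315234 + \frac{82066}{24885}} = - \frac{278374}{- \frac{7844516024}{24885}} = \left(-278374\right) \left(- \frac{24885}{7844516024}\right) = \frac{3463668495}{3922258012}$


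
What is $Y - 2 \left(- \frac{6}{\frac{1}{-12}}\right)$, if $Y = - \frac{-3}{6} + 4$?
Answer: $- \frac{279}{2} \approx -139.5$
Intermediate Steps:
$Y = \frac{9}{2}$ ($Y = - \frac{-3}{6} + 4 = \left(-1\right) \left(- \frac{1}{2}\right) + 4 = \frac{1}{2} + 4 = \frac{9}{2} \approx 4.5$)
$Y - 2 \left(- \frac{6}{\frac{1}{-12}}\right) = \frac{9}{2} - 2 \left(- \frac{6}{\frac{1}{-12}}\right) = \frac{9}{2} - 2 \left(- \frac{6}{- \frac{1}{12}}\right) = \frac{9}{2} - 2 \left(\left(-6\right) \left(-12\right)\right) = \frac{9}{2} - 144 = - \frac{279}{2}$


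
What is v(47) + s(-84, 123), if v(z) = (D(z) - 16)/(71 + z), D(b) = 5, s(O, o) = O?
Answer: -9923/118 ≈ -84.093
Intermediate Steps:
v(z) = -11/(71 + z) (v(z) = (5 - 16)/(71 + z) = -11/(71 + z))
v(47) + s(-84, 123) = -11/(71 + 47) - 84 = -11/118 - 84 = -9923/118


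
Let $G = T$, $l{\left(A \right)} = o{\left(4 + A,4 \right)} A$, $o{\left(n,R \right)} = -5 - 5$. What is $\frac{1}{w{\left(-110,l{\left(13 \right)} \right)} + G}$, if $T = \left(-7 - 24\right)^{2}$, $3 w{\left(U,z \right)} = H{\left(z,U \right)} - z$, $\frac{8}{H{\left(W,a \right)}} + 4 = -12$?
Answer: $\frac{6}{6025} \approx 0.00099585$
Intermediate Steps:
$H{\left(W,a \right)} = - \frac{1}{2}$ ($H{\left(W,a \right)} = \frac{8}{-4 - 12} = \frac{8}{-16} = 8 \left(- \frac{1}{16}\right) = - \frac{1}{2}$)
$o{\left(n,R \right)} = -10$ ($o{\left(n,R \right)} = -5 - 5 = -10$)
$l{\left(A \right)} = - 10 A$
$w{\left(U,z \right)} = - \frac{1}{6} - \frac{z}{3}$ ($w{\left(U,z \right)} = \frac{- \frac{1}{2} - z}{3} = - \frac{1}{6} - \frac{z}{3}$)
$T = 961$ ($T = \left(-31\right)^{2} = 961$)
$G = 961$
$\frac{1}{w{\left(-110,l{\left(13 \right)} \right)} + G} = \frac{1}{\left(- \frac{1}{6} - \frac{\left(-10\right) 13}{3}\right) + 961} = \frac{1}{\left(- \frac{1}{6} - - \frac{130}{3}\right) + 961} = \frac{1}{\left(- \frac{1}{6} + \frac{130}{3}\right) + 961} = \frac{1}{\frac{259}{6} + 961} = \frac{1}{\frac{6025}{6}} = \frac{6}{6025}$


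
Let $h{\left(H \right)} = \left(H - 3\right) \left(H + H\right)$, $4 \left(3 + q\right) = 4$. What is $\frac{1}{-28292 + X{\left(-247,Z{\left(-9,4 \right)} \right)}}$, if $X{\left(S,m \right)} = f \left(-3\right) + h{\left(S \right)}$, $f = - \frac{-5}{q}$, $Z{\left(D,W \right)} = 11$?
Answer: $\frac{2}{190431} \approx 1.0502 \cdot 10^{-5}$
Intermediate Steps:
$q = -2$ ($q = -3 + \frac{1}{4} \cdot 4 = -3 + 1 = -2$)
$h{\left(H \right)} = 2 H \left(-3 + H\right)$ ($h{\left(H \right)} = \left(-3 + H\right) 2 H = 2 H \left(-3 + H\right)$)
$f = - \frac{5}{2}$ ($f = - \frac{-5}{-2} = - \frac{\left(-5\right) \left(-1\right)}{2} = \left(-1\right) \frac{5}{2} = - \frac{5}{2} \approx -2.5$)
$X{\left(S,m \right)} = \frac{15}{2} + 2 S \left(-3 + S\right)$ ($X{\left(S,m \right)} = \left(- \frac{5}{2}\right) \left(-3\right) + 2 S \left(-3 + S\right) = \frac{15}{2} + 2 S \left(-3 + S\right)$)
$\frac{1}{-28292 + X{\left(-247,Z{\left(-9,4 \right)} \right)}} = \frac{1}{-28292 + \left(\frac{15}{2} + 2 \left(-247\right) \left(-3 - 247\right)\right)} = \frac{1}{-28292 + \left(\frac{15}{2} + 2 \left(-247\right) \left(-250\right)\right)} = \frac{1}{-28292 + \left(\frac{15}{2} + 123500\right)} = \frac{1}{-28292 + \frac{247015}{2}} = \frac{1}{\frac{190431}{2}} = \frac{2}{190431}$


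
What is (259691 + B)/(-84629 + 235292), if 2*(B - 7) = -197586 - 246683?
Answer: 75127/301326 ≈ 0.24932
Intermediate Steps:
B = -444255/2 (B = 7 + (-197586 - 246683)/2 = 7 + (½)*(-444269) = 7 - 444269/2 = -444255/2 ≈ -2.2213e+5)
(259691 + B)/(-84629 + 235292) = (259691 - 444255/2)/(-84629 + 235292) = (75127/2)/150663 = (75127/2)*(1/150663) = 75127/301326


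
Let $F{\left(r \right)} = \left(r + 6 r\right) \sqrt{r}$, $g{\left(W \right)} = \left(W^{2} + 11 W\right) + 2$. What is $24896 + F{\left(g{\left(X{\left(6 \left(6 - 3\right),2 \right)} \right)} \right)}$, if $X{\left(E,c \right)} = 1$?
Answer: $24896 + 98 \sqrt{14} \approx 25263.0$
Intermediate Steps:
$g{\left(W \right)} = 2 + W^{2} + 11 W$
$F{\left(r \right)} = 7 r^{\frac{3}{2}}$ ($F{\left(r \right)} = 7 r \sqrt{r} = 7 r^{\frac{3}{2}}$)
$24896 + F{\left(g{\left(X{\left(6 \left(6 - 3\right),2 \right)} \right)} \right)} = 24896 + 7 \left(2 + 1^{2} + 11 \cdot 1\right)^{\frac{3}{2}} = 24896 + 7 \left(2 + 1 + 11\right)^{\frac{3}{2}} = 24896 + 7 \cdot 14^{\frac{3}{2}} = 24896 + 7 \cdot 14 \sqrt{14} = 24896 + 98 \sqrt{14}$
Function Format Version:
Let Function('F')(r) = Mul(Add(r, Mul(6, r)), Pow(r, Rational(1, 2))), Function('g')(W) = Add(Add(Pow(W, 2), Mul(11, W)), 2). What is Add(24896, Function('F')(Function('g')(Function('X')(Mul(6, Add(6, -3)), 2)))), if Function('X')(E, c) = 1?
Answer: Add(24896, Mul(98, Pow(14, Rational(1, 2)))) ≈ 25263.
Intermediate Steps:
Function('g')(W) = Add(2, Pow(W, 2), Mul(11, W))
Function('F')(r) = Mul(7, Pow(r, Rational(3, 2))) (Function('F')(r) = Mul(Mul(7, r), Pow(r, Rational(1, 2))) = Mul(7, Pow(r, Rational(3, 2))))
Add(24896, Function('F')(Function('g')(Function('X')(Mul(6, Add(6, -3)), 2)))) = Add(24896, Mul(7, Pow(Add(2, Pow(1, 2), Mul(11, 1)), Rational(3, 2)))) = Add(24896, Mul(7, Pow(Add(2, 1, 11), Rational(3, 2)))) = Add(24896, Mul(7, Pow(14, Rational(3, 2)))) = Add(24896, Mul(7, Mul(14, Pow(14, Rational(1, 2))))) = Add(24896, Mul(98, Pow(14, Rational(1, 2))))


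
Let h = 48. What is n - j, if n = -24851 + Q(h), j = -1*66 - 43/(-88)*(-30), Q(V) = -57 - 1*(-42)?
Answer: -1090555/44 ≈ -24785.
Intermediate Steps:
Q(V) = -15 (Q(V) = -57 + 42 = -15)
j = -3549/44 (j = -66 - 43*(-1/88)*(-30) = -66 + (43/88)*(-30) = -66 - 645/44 = -3549/44 ≈ -80.659)
n = -24866 (n = -24851 - 15 = -24866)
n - j = -24866 - 1*(-3549/44) = -24866 + 3549/44 = -1090555/44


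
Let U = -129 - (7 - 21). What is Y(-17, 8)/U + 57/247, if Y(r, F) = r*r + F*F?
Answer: -4244/1495 ≈ -2.8388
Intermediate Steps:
Y(r, F) = F² + r² (Y(r, F) = r² + F² = F² + r²)
U = -115 (U = -129 - 1*(-14) = -129 + 14 = -115)
Y(-17, 8)/U + 57/247 = (8² + (-17)²)/(-115) + 57/247 = (64 + 289)*(-1/115) + 57*(1/247) = 353*(-1/115) + 3/13 = -353/115 + 3/13 = -4244/1495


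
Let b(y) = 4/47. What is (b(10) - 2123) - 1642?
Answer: -176951/47 ≈ -3764.9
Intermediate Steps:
b(y) = 4/47 (b(y) = 4*(1/47) = 4/47)
(b(10) - 2123) - 1642 = (4/47 - 2123) - 1642 = -99777/47 - 1642 = -176951/47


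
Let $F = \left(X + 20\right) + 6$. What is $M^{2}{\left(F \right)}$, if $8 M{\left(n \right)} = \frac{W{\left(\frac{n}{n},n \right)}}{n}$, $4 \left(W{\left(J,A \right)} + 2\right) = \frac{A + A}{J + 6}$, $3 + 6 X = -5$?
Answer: $\frac{25}{17172736} \approx 1.4558 \cdot 10^{-6}$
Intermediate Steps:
$X = - \frac{4}{3}$ ($X = - \frac{1}{2} + \frac{1}{6} \left(-5\right) = - \frac{1}{2} - \frac{5}{6} = - \frac{4}{3} \approx -1.3333$)
$W{\left(J,A \right)} = -2 + \frac{A}{2 \left(6 + J\right)}$ ($W{\left(J,A \right)} = -2 + \frac{\left(A + A\right) \frac{1}{J + 6}}{4} = -2 + \frac{2 A \frac{1}{6 + J}}{4} = -2 + \frac{A}{2 \left(6 + J\right)}$)
$F = \frac{74}{3}$ ($F = \left(- \frac{4}{3} + 20\right) + 6 = \frac{56}{3} + 6 = \frac{74}{3} \approx 24.667$)
$M{\left(n \right)} = \frac{-2 + \frac{n}{14}}{8 n}$ ($M{\left(n \right)} = \frac{\frac{-24 + n - 4 \frac{n}{n}}{2 \left(6 + \frac{n}{n}\right)} \frac{1}{n}}{8} = \frac{\frac{-24 + n - 4}{2 \left(6 + 1\right)} \frac{1}{n}}{8} = \frac{\frac{-24 + n - 4}{2 \cdot 7} \frac{1}{n}}{8} = \frac{\frac{1}{2} \cdot \frac{1}{7} \left(-28 + n\right) \frac{1}{n}}{8} = \frac{\left(-2 + \frac{n}{14}\right) \frac{1}{n}}{8} = \frac{\frac{1}{n} \left(-2 + \frac{n}{14}\right)}{8} = \frac{-2 + \frac{n}{14}}{8 n}$)
$M^{2}{\left(F \right)} = \left(\frac{-28 + \frac{74}{3}}{112 \cdot \frac{74}{3}}\right)^{2} = \left(\frac{1}{112} \cdot \frac{3}{74} \left(- \frac{10}{3}\right)\right)^{2} = \left(- \frac{5}{4144}\right)^{2} = \frac{25}{17172736}$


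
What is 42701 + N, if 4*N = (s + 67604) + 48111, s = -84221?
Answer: 101149/2 ≈ 50575.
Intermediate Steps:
N = 15747/2 (N = ((-84221 + 67604) + 48111)/4 = (-16617 + 48111)/4 = (¼)*31494 = 15747/2 ≈ 7873.5)
42701 + N = 42701 + 15747/2 = 101149/2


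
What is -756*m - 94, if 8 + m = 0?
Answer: 5954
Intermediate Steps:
m = -8 (m = -8 + 0 = -8)
-756*m - 94 = -756*(-8) - 94 = -63*(-96) - 94 = 6048 - 94 = 5954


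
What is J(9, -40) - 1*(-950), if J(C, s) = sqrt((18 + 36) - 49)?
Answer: 950 + sqrt(5) ≈ 952.24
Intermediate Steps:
J(C, s) = sqrt(5) (J(C, s) = sqrt(54 - 49) = sqrt(5))
J(9, -40) - 1*(-950) = sqrt(5) - 1*(-950) = sqrt(5) + 950 = 950 + sqrt(5)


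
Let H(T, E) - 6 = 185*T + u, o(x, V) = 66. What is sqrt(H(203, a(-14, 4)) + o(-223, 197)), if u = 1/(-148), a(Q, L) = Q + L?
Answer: 3*sqrt(22893935)/74 ≈ 193.98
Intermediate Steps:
a(Q, L) = L + Q
u = -1/148 ≈ -0.0067568
H(T, E) = 887/148 + 185*T (H(T, E) = 6 + (185*T - 1/148) = 6 + (-1/148 + 185*T) = 887/148 + 185*T)
sqrt(H(203, a(-14, 4)) + o(-223, 197)) = sqrt((887/148 + 185*203) + 66) = sqrt((887/148 + 37555) + 66) = sqrt(5559027/148 + 66) = sqrt(5568795/148) = 3*sqrt(22893935)/74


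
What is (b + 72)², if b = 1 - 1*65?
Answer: 64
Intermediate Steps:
b = -64 (b = 1 - 65 = -64)
(b + 72)² = (-64 + 72)² = 8² = 64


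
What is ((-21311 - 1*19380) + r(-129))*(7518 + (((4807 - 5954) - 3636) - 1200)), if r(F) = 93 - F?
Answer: -62119915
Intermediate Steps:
((-21311 - 1*19380) + r(-129))*(7518 + (((4807 - 5954) - 3636) - 1200)) = ((-21311 - 1*19380) + (93 - 1*(-129)))*(7518 + (((4807 - 5954) - 3636) - 1200)) = ((-21311 - 19380) + (93 + 129))*(7518 + ((-1147 - 3636) - 1200)) = (-40691 + 222)*(7518 + (-4783 - 1200)) = -40469*(7518 - 5983) = -40469*1535 = -62119915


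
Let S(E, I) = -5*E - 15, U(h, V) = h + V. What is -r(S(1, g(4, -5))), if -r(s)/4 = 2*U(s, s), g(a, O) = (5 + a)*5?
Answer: -320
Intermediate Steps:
U(h, V) = V + h
g(a, O) = 25 + 5*a
S(E, I) = -15 - 5*E
r(s) = -16*s (r(s) = -8*(s + s) = -8*2*s = -16*s)
-r(S(1, g(4, -5))) = -(-16)*(-15 - 5*1) = -(-16)*(-15 - 5) = -(-16)*(-20) = -1*320 = -320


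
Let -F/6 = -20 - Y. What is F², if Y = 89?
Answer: 427716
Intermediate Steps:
F = 654 (F = -6*(-20 - 1*89) = -6*(-20 - 89) = -6*(-109) = 654)
F² = 654² = 427716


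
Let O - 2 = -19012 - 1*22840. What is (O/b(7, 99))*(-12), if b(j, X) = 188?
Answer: 125550/47 ≈ 2671.3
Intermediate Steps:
O = -41850 (O = 2 + (-19012 - 1*22840) = 2 + (-19012 - 22840) = 2 - 41852 = -41850)
(O/b(7, 99))*(-12) = -41850/188*(-12) = -41850*1/188*(-12) = -20925/94*(-12) = 125550/47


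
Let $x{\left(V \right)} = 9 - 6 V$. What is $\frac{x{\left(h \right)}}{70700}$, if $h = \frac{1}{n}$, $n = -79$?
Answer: $\frac{717}{5585300} \approx 0.00012837$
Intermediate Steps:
$h = - \frac{1}{79}$ ($h = \frac{1}{-79} = - \frac{1}{79} \approx -0.012658$)
$\frac{x{\left(h \right)}}{70700} = \frac{9 - - \frac{6}{79}}{70700} = \left(9 + \frac{6}{79}\right) \frac{1}{70700} = \frac{717}{79} \cdot \frac{1}{70700} = \frac{717}{5585300}$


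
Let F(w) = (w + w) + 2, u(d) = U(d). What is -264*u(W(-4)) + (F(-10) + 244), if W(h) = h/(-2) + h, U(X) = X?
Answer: 754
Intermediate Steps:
W(h) = h/2 (W(h) = -h/2 + h = h/2)
u(d) = d
F(w) = 2 + 2*w (F(w) = 2*w + 2 = 2 + 2*w)
-264*u(W(-4)) + (F(-10) + 244) = -132*(-4) + ((2 + 2*(-10)) + 244) = -264*(-2) + ((2 - 20) + 244) = 528 + (-18 + 244) = 528 + 226 = 754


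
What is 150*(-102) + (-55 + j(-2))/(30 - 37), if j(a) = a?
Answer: -107043/7 ≈ -15292.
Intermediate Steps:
150*(-102) + (-55 + j(-2))/(30 - 37) = 150*(-102) + (-55 - 2)/(30 - 37) = -15300 - 57/(-7) = -15300 - 57*(-⅐) = -15300 + 57/7 = -107043/7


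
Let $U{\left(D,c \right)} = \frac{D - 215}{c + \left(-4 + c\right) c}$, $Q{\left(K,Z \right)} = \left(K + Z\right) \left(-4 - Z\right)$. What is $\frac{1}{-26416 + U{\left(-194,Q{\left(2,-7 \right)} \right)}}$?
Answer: $- \frac{270}{7132729} \approx -3.7854 \cdot 10^{-5}$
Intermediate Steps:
$Q{\left(K,Z \right)} = \left(-4 - Z\right) \left(K + Z\right)$
$U{\left(D,c \right)} = \frac{-215 + D}{c + c \left(-4 + c\right)}$
$\frac{1}{-26416 + U{\left(-194,Q{\left(2,-7 \right)} \right)}} = \frac{1}{-26416 + \frac{-215 - 194}{\left(- \left(-7\right)^{2} - 8 - -28 - 2 \left(-7\right)\right) \left(-3 - \left(29 - 14\right)\right)}} = \frac{1}{-26416 + \frac{1}{\left(-1\right) 49 - 8 + 28 + 14} \frac{1}{-3 + \left(\left(-1\right) 49 - 8 + 28 + 14\right)} \left(-409\right)} = \frac{1}{-26416 + \frac{1}{-49 - 8 + 28 + 14} \frac{1}{-3 + \left(-49 - 8 + 28 + 14\right)} \left(-409\right)} = \frac{1}{-26416 + \frac{1}{-15} \frac{1}{-3 - 15} \left(-409\right)} = \frac{1}{-26416 - \frac{1}{15} \frac{1}{-18} \left(-409\right)} = \frac{1}{-26416 - \left(- \frac{1}{270}\right) \left(-409\right)} = \frac{1}{-26416 - \frac{409}{270}} = \frac{1}{- \frac{7132729}{270}} = - \frac{270}{7132729}$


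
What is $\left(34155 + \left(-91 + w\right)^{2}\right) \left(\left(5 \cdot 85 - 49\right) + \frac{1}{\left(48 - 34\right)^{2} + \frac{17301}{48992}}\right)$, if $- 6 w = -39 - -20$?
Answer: $\frac{1363010013599350}{86577597} \approx 1.5743 \cdot 10^{7}$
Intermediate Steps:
$w = \frac{19}{6}$ ($w = - \frac{-39 - -20}{6} = - \frac{-39 + 20}{6} = \left(- \frac{1}{6}\right) \left(-19\right) = \frac{19}{6} \approx 3.1667$)
$\left(34155 + \left(-91 + w\right)^{2}\right) \left(\left(5 \cdot 85 - 49\right) + \frac{1}{\left(48 - 34\right)^{2} + \frac{17301}{48992}}\right) = \left(34155 + \left(-91 + \frac{19}{6}\right)^{2}\right) \left(\left(5 \cdot 85 - 49\right) + \frac{1}{\left(48 - 34\right)^{2} + \frac{17301}{48992}}\right) = \left(34155 + \left(- \frac{527}{6}\right)^{2}\right) \left(\left(425 - 49\right) + \frac{1}{14^{2} + 17301 \cdot \frac{1}{48992}}\right) = \left(34155 + \frac{277729}{36}\right) \left(376 + \frac{1}{196 + \frac{17301}{48992}}\right) = \frac{1507309 \left(376 + \frac{1}{\frac{9619733}{48992}}\right)}{36} = \frac{1507309 \left(376 + \frac{48992}{9619733}\right)}{36} = \frac{1507309}{36} \cdot \frac{3617068600}{9619733} = \frac{1363010013599350}{86577597}$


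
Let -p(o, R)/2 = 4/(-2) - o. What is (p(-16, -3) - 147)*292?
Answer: -51100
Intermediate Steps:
p(o, R) = 4 + 2*o (p(o, R) = -2*(4/(-2) - o) = -2*(4*(-½) - o) = -2*(-2 - o) = 4 + 2*o)
(p(-16, -3) - 147)*292 = ((4 + 2*(-16)) - 147)*292 = ((4 - 32) - 147)*292 = (-28 - 147)*292 = -175*292 = -51100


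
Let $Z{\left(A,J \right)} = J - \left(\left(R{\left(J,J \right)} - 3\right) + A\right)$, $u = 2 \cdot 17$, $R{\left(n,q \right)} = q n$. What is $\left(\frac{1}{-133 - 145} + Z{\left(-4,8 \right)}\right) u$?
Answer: $- \frac{231591}{139} \approx -1666.1$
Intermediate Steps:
$R{\left(n,q \right)} = n q$
$u = 34$
$Z{\left(A,J \right)} = 3 + J - A - J^{2}$ ($Z{\left(A,J \right)} = J - \left(\left(J J - 3\right) + A\right) = J - \left(\left(J^{2} - 3\right) + A\right) = J - \left(\left(-3 + J^{2}\right) + A\right) = J - \left(-3 + A + J^{2}\right) = 3 + J - A - J^{2}$)
$\left(\frac{1}{-133 - 145} + Z{\left(-4,8 \right)}\right) u = \left(\frac{1}{-133 - 145} + \left(3 + 8 - -4 - 8^{2}\right)\right) 34 = \left(\frac{1}{-278} + \left(3 + 8 + 4 - 64\right)\right) 34 = \left(- \frac{1}{278} + \left(3 + 8 + 4 - 64\right)\right) 34 = \left(- \frac{1}{278} - 49\right) 34 = \left(- \frac{13623}{278}\right) 34 = - \frac{231591}{139}$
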